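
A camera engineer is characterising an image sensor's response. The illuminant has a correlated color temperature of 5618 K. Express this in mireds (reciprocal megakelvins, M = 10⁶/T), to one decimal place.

M = 10⁶ / 5618 = 177.999 → 178.0 mireds.

178.0 mireds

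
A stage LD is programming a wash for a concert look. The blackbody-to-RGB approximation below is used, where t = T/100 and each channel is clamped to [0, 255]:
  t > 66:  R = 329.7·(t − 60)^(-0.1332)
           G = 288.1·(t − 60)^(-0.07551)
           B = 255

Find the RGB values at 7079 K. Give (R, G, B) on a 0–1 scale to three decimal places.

(0.942, 0.944, 1.000)

t = 7079/100 = 70.79; the t > 66 branch applies.
R = 329.7·(70.79 − 60)^(-0.1332) = 329.7·10.79^(-0.1332) = 329.7·0.72845 = 240.171.
G = 288.1·(70.79 − 60)^(-0.07551) = 288.1·10.79^(-0.07551) = 288.1·0.83560 = 240.735.
B = 255 by definition for t > 66.
Dividing each by 255: (0.9418, 0.9441, 1.0000) → (0.942, 0.944, 1.000).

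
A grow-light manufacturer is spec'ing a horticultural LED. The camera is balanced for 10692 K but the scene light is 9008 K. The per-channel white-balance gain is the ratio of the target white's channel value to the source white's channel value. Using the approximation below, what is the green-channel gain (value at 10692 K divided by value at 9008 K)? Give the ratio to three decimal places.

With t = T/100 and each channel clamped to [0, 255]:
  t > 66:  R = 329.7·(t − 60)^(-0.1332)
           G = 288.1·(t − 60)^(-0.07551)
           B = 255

At 9008 K (t = 90.08):
  G = 288.1·(90.08 − 60)^(-0.07551) = 288.1·30.08^(-0.07551) = 288.1·0.77335 = 222.802.
At 10692 K (t = 106.92):
  G = 288.1·(106.92 − 60)^(-0.07551) = 288.1·46.92^(-0.07551) = 288.1·0.74782 = 215.446.
Gain = 215.446 / 222.802 = 0.9670 → 0.967.

0.967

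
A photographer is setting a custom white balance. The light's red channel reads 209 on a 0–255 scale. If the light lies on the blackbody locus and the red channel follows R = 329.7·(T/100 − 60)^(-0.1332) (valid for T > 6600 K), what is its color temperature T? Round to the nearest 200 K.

9000 K

(t − 60)^(-0.1332) = 209/329.7 = 0.63391.
t − 60 = 0.63391^(1/-0.1332) = 0.63391^(-7.508) = 30.639, so t = 90.639.
T = 100·t = 9064 K → 9000 K to the nearest 200 K.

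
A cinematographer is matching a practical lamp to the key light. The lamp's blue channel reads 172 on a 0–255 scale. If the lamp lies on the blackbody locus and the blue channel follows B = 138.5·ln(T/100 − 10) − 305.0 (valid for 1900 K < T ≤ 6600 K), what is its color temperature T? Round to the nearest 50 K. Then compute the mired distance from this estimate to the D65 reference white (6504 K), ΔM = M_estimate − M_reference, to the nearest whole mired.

ln(t − 10) = (172 + 305.0) / 138.5 = 3.4440.
t − 10 = e^3.4440 = 31.313, so t = 41.313.
T = 100·t = 4131 K → 4150 K to the nearest 50 K.
M_estimate = 10⁶/4150 = 240.96; M_reference = 10⁶/6504 = 153.75.
ΔM = 240.96 − 153.75 = 87.21 → +87 mireds.

+87 mireds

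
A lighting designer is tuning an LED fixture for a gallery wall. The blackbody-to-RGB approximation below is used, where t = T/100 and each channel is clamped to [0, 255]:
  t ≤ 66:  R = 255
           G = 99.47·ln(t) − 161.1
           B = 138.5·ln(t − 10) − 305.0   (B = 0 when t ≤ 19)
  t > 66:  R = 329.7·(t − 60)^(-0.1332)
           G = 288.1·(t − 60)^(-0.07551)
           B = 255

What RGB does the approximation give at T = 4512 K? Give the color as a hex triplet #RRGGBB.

t = 4512/100 = 45.12; the t ≤ 66 branch applies.
R = 255 by definition for t ≤ 66.
G = 99.47·ln 45.12 − 161.1 = 99.47·3.8093 − 161.1 = 217.814.
B = 138.5·ln(45.12 − 10) − 305.0 = 138.5·ln 35.12 − 305.0 = 138.5·3.5588 − 305.0 = 187.890.
Rounded: (255, 218, 188).
In hex: #FFDABC.

#FFDABC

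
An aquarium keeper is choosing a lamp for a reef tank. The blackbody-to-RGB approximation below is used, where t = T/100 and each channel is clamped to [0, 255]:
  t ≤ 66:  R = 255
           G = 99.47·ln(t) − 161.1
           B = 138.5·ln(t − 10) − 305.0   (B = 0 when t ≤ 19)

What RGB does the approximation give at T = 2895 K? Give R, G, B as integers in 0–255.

t = 2895/100 = 28.95; the t ≤ 66 branch applies.
R = 255 by definition for t ≤ 66.
G = 99.47·ln 28.95 − 161.1 = 99.47·3.3656 − 161.1 = 173.673.
B = 138.5·ln(28.95 − 10) − 305.0 = 138.5·ln 18.95 − 305.0 = 138.5·2.9418 − 305.0 = 102.440.
Rounded: (255, 174, 102).

R=255, G=174, B=102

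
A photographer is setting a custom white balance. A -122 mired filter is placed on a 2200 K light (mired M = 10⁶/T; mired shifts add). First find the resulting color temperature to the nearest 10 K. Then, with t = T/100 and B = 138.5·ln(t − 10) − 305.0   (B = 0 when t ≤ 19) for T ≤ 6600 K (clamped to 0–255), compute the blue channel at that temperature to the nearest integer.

111

M_in = 10⁶/2200 = 454.55; M_out = 454.55 + (-122) = 332.55.
T_out = 10⁶/332.55 = 3007.1 K → 3010 K; t = 30.1.
B = 138.5·ln(30.1 − 10) − 305.0 = 138.5·ln 20.1 − 305.0 = 138.5·3.0007 − 305.0 = 110.600.
Rounded: 111.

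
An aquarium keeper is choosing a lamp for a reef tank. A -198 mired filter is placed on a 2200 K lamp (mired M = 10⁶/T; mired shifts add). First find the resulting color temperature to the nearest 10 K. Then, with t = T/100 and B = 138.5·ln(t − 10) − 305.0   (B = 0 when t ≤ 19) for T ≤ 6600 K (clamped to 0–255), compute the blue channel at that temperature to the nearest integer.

161

M_in = 10⁶/2200 = 454.55; M_out = 454.55 + (-198) = 256.55.
T_out = 10⁶/256.55 = 3897.9 K → 3900 K; t = 39.
B = 138.5·ln(39 − 10) − 305.0 = 138.5·ln 29 − 305.0 = 138.5·3.3673 − 305.0 = 161.370.
Rounded: 161.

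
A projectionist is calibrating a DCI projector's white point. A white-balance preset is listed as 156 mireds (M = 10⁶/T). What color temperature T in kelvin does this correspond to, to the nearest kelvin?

T = 10⁶ / 156 = 6410.26 K → 6410 K.

6410 K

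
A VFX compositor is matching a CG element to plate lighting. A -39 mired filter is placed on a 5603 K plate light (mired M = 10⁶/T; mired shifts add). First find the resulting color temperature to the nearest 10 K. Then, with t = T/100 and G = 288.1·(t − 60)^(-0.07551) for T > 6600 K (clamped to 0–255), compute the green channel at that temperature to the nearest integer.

239

M_in = 10⁶/5603 = 178.48; M_out = 178.48 + (-39) = 139.48.
T_out = 10⁶/139.48 = 7169.7 K → 7170 K; t = 71.7.
G = 288.1·(71.7 − 60)^(-0.07551) = 288.1·11.7^(-0.07551) = 288.1·0.83050 = 239.268.
Rounded: 239.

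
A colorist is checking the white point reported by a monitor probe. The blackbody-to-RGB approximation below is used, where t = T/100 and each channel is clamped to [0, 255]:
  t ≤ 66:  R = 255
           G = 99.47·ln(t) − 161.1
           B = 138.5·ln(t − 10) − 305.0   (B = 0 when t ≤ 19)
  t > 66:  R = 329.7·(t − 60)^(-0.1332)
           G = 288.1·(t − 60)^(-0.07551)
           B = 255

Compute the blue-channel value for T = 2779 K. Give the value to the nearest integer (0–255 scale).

94

t = 2779/100 = 27.79; the t ≤ 66 branch applies.
B = 138.5·ln(27.79 − 10) − 305.0 = 138.5·ln 17.79 − 305.0 = 138.5·2.8786 − 305.0 = 93.691.
Rounded: 94.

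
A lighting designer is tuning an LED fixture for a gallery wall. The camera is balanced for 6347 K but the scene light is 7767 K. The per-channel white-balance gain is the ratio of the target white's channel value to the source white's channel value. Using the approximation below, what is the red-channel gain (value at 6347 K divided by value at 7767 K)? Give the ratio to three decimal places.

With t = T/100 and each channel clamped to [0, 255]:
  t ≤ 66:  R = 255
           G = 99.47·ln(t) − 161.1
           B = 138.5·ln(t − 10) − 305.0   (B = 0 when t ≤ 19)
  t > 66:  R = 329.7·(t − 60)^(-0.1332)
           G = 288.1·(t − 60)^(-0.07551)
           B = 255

1.134

At 7767 K (t = 77.67):
  R = 329.7·(77.67 − 60)^(-0.1332) = 329.7·17.67^(-0.1332) = 329.7·0.68213 = 224.899.
At 6347 K (t = 63.47):
  R = 255 by definition for t ≤ 66.
Gain = 255.000 / 224.899 = 1.1338 → 1.134.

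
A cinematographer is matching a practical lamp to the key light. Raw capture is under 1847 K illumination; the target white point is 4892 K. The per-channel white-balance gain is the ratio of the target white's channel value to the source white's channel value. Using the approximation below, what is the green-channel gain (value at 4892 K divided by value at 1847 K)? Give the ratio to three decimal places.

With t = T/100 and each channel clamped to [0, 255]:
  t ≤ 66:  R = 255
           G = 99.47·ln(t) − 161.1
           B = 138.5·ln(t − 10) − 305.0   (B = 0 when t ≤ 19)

At 1847 K (t = 18.47):
  G = 99.47·ln 18.47 − 161.1 = 99.47·2.9161 − 161.1 = 128.969.
At 4892 K (t = 48.92):
  G = 99.47·ln 48.92 − 161.1 = 99.47·3.8902 − 161.1 = 225.857.
Gain = 225.857 / 128.969 = 1.7512 → 1.751.

1.751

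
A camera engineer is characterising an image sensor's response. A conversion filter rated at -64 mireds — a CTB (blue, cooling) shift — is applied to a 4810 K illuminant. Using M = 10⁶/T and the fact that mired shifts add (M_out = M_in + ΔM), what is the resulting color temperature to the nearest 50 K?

6950 K

M_in = 10⁶/4810 = 207.90 mireds.
M_out = 207.90 + (-64) = 143.90 mireds.
T_out = 10⁶/143.90 = 6949.3 K → 6950 K.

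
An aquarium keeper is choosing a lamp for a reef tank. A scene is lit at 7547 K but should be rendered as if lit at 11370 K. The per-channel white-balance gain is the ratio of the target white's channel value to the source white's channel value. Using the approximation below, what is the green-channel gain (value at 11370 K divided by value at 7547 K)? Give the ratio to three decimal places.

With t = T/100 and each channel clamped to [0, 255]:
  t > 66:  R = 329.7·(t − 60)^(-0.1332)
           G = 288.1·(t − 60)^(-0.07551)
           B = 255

At 7547 K (t = 75.47):
  G = 288.1·(75.47 − 60)^(-0.07551) = 288.1·15.47^(-0.07551) = 288.1·0.81317 = 234.274.
At 11370 K (t = 113.7):
  G = 288.1·(113.7 − 60)^(-0.07551) = 288.1·53.7^(-0.07551) = 288.1·0.74024 = 213.262.
Gain = 213.262 / 234.274 = 0.9103 → 0.910.

0.910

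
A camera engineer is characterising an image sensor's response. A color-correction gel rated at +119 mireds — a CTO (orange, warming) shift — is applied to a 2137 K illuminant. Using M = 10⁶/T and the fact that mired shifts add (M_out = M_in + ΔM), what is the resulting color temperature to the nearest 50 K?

1700 K

M_in = 10⁶/2137 = 467.95 mireds.
M_out = 467.95 + (+119) = 586.95 mireds.
T_out = 10⁶/586.95 = 1703.7 K → 1700 K.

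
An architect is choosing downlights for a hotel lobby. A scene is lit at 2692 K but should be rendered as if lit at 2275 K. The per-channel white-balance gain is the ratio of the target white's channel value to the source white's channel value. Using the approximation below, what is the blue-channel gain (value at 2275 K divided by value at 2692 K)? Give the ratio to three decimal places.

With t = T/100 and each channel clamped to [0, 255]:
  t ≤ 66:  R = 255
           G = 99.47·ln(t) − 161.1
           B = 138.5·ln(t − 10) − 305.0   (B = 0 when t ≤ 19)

At 2692 K (t = 26.92):
  B = 138.5·ln(26.92 − 10) − 305.0 = 138.5·ln 16.92 − 305.0 = 138.5·2.8285 − 305.0 = 86.747.
At 2275 K (t = 22.75):
  B = 138.5·ln(22.75 − 10) − 305.0 = 138.5·ln 12.75 − 305.0 = 138.5·2.5455 − 305.0 = 47.556.
Gain = 47.556 / 86.747 = 0.5482 → 0.548.

0.548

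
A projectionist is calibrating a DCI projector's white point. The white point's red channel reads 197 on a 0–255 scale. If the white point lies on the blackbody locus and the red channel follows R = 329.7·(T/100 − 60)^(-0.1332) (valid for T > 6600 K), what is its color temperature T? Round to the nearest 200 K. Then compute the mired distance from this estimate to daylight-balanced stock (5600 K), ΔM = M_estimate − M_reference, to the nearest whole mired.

-86 mireds

(t − 60)^(-0.1332) = 197/329.7 = 0.59751.
t − 60 = 0.59751^(1/-0.1332) = 0.59751^(-7.508) = 47.761, so t = 107.761.
T = 100·t = 10776 K → 10800 K to the nearest 200 K.
M_estimate = 10⁶/10800 = 92.59; M_reference = 10⁶/5600 = 178.57.
ΔM = 92.59 − 178.57 = -85.98 → -86 mireds.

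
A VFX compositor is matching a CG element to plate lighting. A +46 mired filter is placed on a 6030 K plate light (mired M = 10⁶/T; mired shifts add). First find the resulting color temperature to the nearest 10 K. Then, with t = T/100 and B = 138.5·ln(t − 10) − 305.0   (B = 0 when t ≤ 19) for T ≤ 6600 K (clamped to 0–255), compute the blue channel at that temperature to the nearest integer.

M_in = 10⁶/6030 = 165.84; M_out = 165.84 + (+46) = 211.84.
T_out = 10⁶/211.84 = 4720.6 K → 4720 K; t = 47.2.
B = 138.5·ln(47.2 − 10) − 305.0 = 138.5·ln 37.2 − 305.0 = 138.5·3.6163 − 305.0 = 195.859.
Rounded: 196.

196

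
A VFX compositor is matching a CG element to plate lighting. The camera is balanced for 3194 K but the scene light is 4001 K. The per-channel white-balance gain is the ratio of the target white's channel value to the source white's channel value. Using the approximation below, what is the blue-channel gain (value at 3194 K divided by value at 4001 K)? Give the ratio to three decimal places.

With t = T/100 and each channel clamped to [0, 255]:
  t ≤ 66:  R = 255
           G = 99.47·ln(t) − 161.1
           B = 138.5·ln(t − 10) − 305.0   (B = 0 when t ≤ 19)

At 4001 K (t = 40.01):
  B = 138.5·ln(40.01 − 10) − 305.0 = 138.5·ln 30.01 − 305.0 = 138.5·3.4015 − 305.0 = 166.112.
At 3194 K (t = 31.94):
  B = 138.5·ln(31.94 − 10) − 305.0 = 138.5·ln 21.94 − 305.0 = 138.5·3.0883 − 305.0 = 122.731.
Gain = 122.731 / 166.112 = 0.7388 → 0.739.

0.739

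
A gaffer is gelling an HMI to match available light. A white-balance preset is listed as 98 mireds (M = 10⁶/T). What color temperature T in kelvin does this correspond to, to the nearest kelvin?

T = 10⁶ / 98 = 10204.08 K → 10204 K.

10204 K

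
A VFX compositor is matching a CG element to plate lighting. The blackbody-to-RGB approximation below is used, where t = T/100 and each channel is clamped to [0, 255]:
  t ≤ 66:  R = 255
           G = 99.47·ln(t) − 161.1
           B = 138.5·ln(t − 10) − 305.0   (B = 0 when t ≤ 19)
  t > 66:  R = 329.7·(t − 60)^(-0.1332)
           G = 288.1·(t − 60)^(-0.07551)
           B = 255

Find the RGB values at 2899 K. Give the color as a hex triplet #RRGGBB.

t = 2899/100 = 28.99; the t ≤ 66 branch applies.
R = 255 by definition for t ≤ 66.
G = 99.47·ln 28.99 − 161.1 = 99.47·3.3670 − 161.1 = 173.811.
B = 138.5·ln(28.99 − 10) − 305.0 = 138.5·ln 18.99 − 305.0 = 138.5·2.9439 − 305.0 = 102.732.
Rounded: (255, 174, 103).
In hex: #FFAE67.

#FFAE67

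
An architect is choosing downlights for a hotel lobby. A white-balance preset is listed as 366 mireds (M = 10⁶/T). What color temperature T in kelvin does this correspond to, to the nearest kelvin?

T = 10⁶ / 366 = 2732.24 K → 2732 K.

2732 K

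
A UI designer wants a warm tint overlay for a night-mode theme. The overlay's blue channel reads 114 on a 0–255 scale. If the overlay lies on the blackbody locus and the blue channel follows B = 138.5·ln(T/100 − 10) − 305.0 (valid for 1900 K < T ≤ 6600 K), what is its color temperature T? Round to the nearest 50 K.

ln(t − 10) = (114 + 305.0) / 138.5 = 3.0253.
t − 10 = e^3.0253 = 20.600, so t = 30.600.
T = 100·t = 3060 K → 3050 K to the nearest 50 K.

3050 K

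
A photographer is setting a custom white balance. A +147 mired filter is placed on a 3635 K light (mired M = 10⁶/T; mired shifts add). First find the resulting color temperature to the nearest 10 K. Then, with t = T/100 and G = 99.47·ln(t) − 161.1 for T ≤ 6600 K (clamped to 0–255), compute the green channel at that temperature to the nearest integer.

M_in = 10⁶/3635 = 275.10; M_out = 275.10 + (+147) = 422.10.
T_out = 10⁶/422.10 = 2369.1 K → 2370 K; t = 23.7.
G = 99.47·ln 23.7 − 161.1 = 99.47·3.1655 − 161.1 = 153.770.
Rounded: 154.

154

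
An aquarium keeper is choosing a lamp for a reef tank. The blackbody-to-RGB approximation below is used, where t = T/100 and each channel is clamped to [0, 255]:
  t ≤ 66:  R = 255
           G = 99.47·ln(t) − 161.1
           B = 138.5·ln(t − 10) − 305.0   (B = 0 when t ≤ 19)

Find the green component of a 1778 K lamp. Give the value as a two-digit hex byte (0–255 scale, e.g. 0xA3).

0x7D

t = 1778/100 = 17.78; the t ≤ 66 branch applies.
G = 99.47·ln 17.78 − 161.1 = 99.47·2.8781 − 161.1 = 125.182.
Rounded: 125; in hex, 0x7D.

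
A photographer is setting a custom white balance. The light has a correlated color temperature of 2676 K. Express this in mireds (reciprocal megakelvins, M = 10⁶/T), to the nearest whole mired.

M = 10⁶ / 2676 = 373.692 → 374 mireds.

374 mireds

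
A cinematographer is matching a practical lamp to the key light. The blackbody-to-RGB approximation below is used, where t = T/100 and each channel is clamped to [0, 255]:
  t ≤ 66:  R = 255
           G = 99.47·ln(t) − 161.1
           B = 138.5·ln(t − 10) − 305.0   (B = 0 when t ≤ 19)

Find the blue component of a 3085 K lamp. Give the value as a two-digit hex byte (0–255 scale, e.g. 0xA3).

0x74

t = 3085/100 = 30.85; the t ≤ 66 branch applies.
B = 138.5·ln(30.85 − 10) − 305.0 = 138.5·ln 20.85 − 305.0 = 138.5·3.0374 − 305.0 = 115.674.
Rounded: 116; in hex, 0x74.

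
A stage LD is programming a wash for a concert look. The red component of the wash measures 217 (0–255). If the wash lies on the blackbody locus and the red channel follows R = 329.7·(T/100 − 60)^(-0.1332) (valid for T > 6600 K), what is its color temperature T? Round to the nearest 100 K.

8300 K

(t − 60)^(-0.1332) = 217/329.7 = 0.65817.
t − 60 = 0.65817^(1/-0.1332) = 0.65817^(-7.508) = 23.110, so t = 83.110.
T = 100·t = 8311 K → 8300 K to the nearest 100 K.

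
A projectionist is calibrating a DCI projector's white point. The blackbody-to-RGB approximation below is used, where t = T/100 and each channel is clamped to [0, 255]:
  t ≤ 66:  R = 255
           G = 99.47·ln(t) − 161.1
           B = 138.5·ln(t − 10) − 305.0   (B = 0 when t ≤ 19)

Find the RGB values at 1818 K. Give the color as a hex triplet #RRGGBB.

t = 1818/100 = 18.18; the t ≤ 66 branch applies.
R = 255 by definition for t ≤ 66.
G = 99.47·ln 18.18 − 161.1 = 99.47·2.9003 − 161.1 = 127.395.
t = 18.18 ≤ 19, so B = 0.
Rounded: (255, 127, 0).
In hex: #FF7F00.

#FF7F00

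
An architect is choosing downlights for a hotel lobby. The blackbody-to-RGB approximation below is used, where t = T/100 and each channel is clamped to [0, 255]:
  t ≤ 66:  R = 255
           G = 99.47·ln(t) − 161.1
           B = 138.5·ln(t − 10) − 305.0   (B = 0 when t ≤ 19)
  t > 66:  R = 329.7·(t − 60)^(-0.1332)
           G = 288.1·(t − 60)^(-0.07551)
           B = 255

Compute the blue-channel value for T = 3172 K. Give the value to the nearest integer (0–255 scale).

t = 3172/100 = 31.72; the t ≤ 66 branch applies.
B = 138.5·ln(31.72 − 10) − 305.0 = 138.5·ln 21.72 − 305.0 = 138.5·3.0782 − 305.0 = 121.335.
Rounded: 121.

121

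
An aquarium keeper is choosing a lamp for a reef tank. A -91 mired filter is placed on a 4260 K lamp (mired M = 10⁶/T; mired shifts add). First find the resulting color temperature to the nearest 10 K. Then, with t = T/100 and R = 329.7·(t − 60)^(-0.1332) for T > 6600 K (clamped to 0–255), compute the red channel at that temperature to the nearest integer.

244

M_in = 10⁶/4260 = 234.74; M_out = 234.74 + (-91) = 143.74.
T_out = 10⁶/143.74 = 6956.9 K → 6960 K; t = 69.6.
R = 329.7·(69.6 − 60)^(-0.1332) = 329.7·9.6^(-0.1332) = 329.7·0.73988 = 243.939.
Rounded: 244.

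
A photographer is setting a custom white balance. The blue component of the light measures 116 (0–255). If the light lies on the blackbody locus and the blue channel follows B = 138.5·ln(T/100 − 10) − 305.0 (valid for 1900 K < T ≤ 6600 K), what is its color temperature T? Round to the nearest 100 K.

3100 K

ln(t − 10) = (116 + 305.0) / 138.5 = 3.0397.
t − 10 = e^3.0397 = 20.899, so t = 30.899.
T = 100·t = 3090 K → 3100 K to the nearest 100 K.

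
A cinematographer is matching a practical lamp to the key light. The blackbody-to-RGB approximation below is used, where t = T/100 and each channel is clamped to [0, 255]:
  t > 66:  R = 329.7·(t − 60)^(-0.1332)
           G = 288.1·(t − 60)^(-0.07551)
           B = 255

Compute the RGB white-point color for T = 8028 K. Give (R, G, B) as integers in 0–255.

(221, 230, 255)

t = 8028/100 = 80.28; the t > 66 branch applies.
R = 329.7·(80.28 − 60)^(-0.1332) = 329.7·20.28^(-0.1332) = 329.7·0.66973 = 220.809.
G = 288.1·(80.28 − 60)^(-0.07551) = 288.1·20.28^(-0.07551) = 288.1·0.79672 = 229.534.
B = 255 by definition for t > 66.
Rounded: (221, 230, 255).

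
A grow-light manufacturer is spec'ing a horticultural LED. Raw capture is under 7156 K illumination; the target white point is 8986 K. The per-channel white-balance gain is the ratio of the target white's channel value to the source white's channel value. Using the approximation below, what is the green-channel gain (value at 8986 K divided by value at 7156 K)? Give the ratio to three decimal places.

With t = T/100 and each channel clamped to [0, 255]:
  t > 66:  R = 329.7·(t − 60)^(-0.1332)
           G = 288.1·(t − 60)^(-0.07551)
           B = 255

0.931

At 7156 K (t = 71.56):
  G = 288.1·(71.56 − 60)^(-0.07551) = 288.1·11.56^(-0.07551) = 288.1·0.83126 = 239.486.
At 8986 K (t = 89.86):
  G = 288.1·(89.86 − 60)^(-0.07551) = 288.1·29.86^(-0.07551) = 288.1·0.77378 = 222.925.
Gain = 222.925 / 239.486 = 0.9309 → 0.931.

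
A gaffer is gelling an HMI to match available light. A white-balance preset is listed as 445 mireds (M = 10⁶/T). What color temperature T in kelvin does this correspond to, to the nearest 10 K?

T = 10⁶ / 445 = 2247.19 K → 2250 K.

2250 K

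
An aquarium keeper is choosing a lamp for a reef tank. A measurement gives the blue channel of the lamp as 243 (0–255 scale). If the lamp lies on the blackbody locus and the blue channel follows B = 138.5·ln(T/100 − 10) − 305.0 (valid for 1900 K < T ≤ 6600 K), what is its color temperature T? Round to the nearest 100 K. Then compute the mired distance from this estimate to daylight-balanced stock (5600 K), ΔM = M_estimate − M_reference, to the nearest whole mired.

ln(t − 10) = (243 + 305.0) / 138.5 = 3.9567.
t − 10 = e^3.9567 = 52.283, so t = 62.283.
T = 100·t = 6228 K → 6200 K to the nearest 100 K.
M_estimate = 10⁶/6200 = 161.29; M_reference = 10⁶/5600 = 178.57.
ΔM = 161.29 − 178.57 = -17.28 → -17 mireds.

-17 mireds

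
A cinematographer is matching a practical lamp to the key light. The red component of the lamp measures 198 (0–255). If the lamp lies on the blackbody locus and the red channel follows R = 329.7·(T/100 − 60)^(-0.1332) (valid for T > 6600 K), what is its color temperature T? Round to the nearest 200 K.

10600 K

(t − 60)^(-0.1332) = 198/329.7 = 0.60055.
t − 60 = 0.60055^(1/-0.1332) = 0.60055^(-7.508) = 45.980, so t = 105.980.
T = 100·t = 10598 K → 10600 K to the nearest 200 K.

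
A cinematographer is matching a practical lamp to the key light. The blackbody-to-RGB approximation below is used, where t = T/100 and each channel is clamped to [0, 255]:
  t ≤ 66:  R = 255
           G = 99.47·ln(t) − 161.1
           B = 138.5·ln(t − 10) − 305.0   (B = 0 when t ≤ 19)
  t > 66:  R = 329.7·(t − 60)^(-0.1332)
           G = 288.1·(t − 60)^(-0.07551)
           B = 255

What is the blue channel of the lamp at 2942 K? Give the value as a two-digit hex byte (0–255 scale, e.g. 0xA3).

0x6A

t = 2942/100 = 29.42; the t ≤ 66 branch applies.
B = 138.5·ln(29.42 − 10) − 305.0 = 138.5·ln 19.42 − 305.0 = 138.5·2.9663 − 305.0 = 105.833.
Rounded: 106; in hex, 0x6A.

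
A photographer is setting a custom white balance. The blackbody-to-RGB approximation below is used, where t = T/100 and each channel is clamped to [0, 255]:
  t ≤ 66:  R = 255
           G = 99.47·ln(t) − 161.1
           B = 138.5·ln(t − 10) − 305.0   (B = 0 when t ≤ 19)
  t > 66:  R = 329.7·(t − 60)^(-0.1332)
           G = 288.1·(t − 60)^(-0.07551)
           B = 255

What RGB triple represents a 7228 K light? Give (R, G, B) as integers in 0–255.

t = 7228/100 = 72.28; the t > 66 branch applies.
R = 329.7·(72.28 − 60)^(-0.1332) = 329.7·12.28^(-0.1332) = 329.7·0.71601 = 236.068.
G = 288.1·(72.28 − 60)^(-0.07551) = 288.1·12.28^(-0.07551) = 288.1·0.82747 = 238.395.
B = 255 by definition for t > 66.
Rounded: (236, 238, 255).

(236, 238, 255)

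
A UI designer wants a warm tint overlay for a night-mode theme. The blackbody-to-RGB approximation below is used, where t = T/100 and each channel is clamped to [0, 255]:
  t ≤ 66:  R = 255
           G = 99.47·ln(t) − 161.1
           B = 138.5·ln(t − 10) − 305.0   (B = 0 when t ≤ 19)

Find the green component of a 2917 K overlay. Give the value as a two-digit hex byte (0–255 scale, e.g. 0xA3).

0xAE

t = 2917/100 = 29.17; the t ≤ 66 branch applies.
G = 99.47·ln 29.17 − 161.1 = 99.47·3.3731 − 161.1 = 174.426.
Rounded: 174; in hex, 0xAE.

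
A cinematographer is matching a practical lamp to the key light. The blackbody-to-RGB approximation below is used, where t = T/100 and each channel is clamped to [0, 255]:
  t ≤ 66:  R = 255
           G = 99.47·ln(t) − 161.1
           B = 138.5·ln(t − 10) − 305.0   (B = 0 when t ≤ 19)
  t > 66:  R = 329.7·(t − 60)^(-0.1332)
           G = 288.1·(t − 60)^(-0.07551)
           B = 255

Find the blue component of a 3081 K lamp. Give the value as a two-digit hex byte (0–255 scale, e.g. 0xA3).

0x73

t = 3081/100 = 30.81; the t ≤ 66 branch applies.
B = 138.5·ln(30.81 − 10) − 305.0 = 138.5·ln 20.81 − 305.0 = 138.5·3.0354 − 305.0 = 115.408.
Rounded: 115; in hex, 0x73.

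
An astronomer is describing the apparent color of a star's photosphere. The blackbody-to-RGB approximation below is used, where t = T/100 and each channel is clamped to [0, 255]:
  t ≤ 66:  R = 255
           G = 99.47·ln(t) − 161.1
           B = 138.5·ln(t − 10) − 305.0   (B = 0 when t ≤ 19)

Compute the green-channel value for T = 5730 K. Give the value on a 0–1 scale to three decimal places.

0.947

t = 5730/100 = 57.3; the t ≤ 66 branch applies.
G = 99.47·ln 57.3 − 161.1 = 99.47·4.0483 − 161.1 = 241.584.
On a 0–1 scale: 241.584/255 = 0.9474 → 0.947.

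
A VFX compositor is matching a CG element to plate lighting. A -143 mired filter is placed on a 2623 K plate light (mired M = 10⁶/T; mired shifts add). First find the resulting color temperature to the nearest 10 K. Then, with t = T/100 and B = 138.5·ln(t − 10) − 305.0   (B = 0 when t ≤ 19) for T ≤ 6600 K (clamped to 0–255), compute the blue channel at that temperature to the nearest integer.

175

M_in = 10⁶/2623 = 381.24; M_out = 381.24 + (-143) = 238.24.
T_out = 10⁶/238.24 = 4197.4 K → 4200 K; t = 42.
B = 138.5·ln(42 − 10) − 305.0 = 138.5·ln 32 − 305.0 = 138.5·3.4657 − 305.0 = 175.004.
Rounded: 175.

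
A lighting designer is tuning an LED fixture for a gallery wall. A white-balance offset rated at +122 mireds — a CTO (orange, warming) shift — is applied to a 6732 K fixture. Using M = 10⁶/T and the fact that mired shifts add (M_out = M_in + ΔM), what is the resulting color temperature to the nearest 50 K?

3700 K

M_in = 10⁶/6732 = 148.54 mireds.
M_out = 148.54 + (+122) = 270.54 mireds.
T_out = 10⁶/270.54 = 3696.3 K → 3700 K.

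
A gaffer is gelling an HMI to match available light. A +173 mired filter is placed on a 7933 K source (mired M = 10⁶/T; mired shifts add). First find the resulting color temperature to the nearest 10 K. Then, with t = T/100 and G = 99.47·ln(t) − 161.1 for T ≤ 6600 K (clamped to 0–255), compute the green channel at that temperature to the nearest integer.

M_in = 10⁶/7933 = 126.06; M_out = 126.06 + (+173) = 299.06.
T_out = 10⁶/299.06 = 3343.9 K → 3340 K; t = 33.4.
G = 99.47·ln 33.4 − 161.1 = 99.47·3.5086 − 161.1 = 187.896.
Rounded: 188.

188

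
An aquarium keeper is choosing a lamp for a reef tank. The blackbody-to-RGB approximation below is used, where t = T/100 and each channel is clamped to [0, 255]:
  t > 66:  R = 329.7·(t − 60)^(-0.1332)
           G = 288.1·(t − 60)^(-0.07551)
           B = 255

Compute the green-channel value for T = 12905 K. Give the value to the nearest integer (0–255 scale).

209

t = 12905/100 = 129.05; the t > 66 branch applies.
G = 288.1·(129.05 − 60)^(-0.07551) = 288.1·69.05^(-0.07551) = 288.1·0.72631 = 209.251.
Rounded: 209.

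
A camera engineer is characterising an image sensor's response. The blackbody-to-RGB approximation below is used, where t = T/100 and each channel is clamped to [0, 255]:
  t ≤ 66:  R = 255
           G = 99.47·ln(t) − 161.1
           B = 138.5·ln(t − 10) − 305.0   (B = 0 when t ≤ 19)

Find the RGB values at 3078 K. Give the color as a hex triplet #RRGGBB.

#FFB473

t = 3078/100 = 30.78; the t ≤ 66 branch applies.
R = 255 by definition for t ≤ 66.
G = 99.47·ln 30.78 − 161.1 = 99.47·3.4269 − 161.1 = 179.770.
B = 138.5·ln(30.78 − 10) − 305.0 = 138.5·ln 20.78 − 305.0 = 138.5·3.0340 − 305.0 = 115.208.
Rounded: (255, 180, 115).
In hex: #FFB473.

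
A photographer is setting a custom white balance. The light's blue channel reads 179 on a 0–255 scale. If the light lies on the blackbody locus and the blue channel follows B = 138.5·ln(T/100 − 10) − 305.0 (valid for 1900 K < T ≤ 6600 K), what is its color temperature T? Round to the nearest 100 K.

4300 K

ln(t − 10) = (179 + 305.0) / 138.5 = 3.4946.
t − 10 = e^3.4946 = 32.937, so t = 42.937.
T = 100·t = 4294 K → 4300 K to the nearest 100 K.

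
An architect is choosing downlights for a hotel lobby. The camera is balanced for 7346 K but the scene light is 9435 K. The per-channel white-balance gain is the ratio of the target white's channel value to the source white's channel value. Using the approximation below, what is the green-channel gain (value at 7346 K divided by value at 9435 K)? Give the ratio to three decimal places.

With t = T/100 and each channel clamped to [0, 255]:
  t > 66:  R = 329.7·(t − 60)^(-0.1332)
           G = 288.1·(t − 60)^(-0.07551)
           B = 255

At 9435 K (t = 94.35):
  G = 288.1·(94.35 − 60)^(-0.07551) = 288.1·34.35^(-0.07551) = 288.1·0.76564 = 220.580.
At 7346 K (t = 73.46):
  G = 288.1·(73.46 − 60)^(-0.07551) = 288.1·13.46^(-0.07551) = 288.1·0.82176 = 236.749.
Gain = 236.749 / 220.580 = 1.0733 → 1.073.

1.073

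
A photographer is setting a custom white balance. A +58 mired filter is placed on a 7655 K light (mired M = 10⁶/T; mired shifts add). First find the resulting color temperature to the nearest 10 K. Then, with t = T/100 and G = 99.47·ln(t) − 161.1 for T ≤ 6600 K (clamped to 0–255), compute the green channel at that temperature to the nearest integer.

234

M_in = 10⁶/7655 = 130.63; M_out = 130.63 + (+58) = 188.63.
T_out = 10⁶/188.63 = 5301.3 K → 5300 K; t = 53.
G = 99.47·ln 53 − 161.1 = 99.47·3.9703 − 161.1 = 233.825.
Rounded: 234.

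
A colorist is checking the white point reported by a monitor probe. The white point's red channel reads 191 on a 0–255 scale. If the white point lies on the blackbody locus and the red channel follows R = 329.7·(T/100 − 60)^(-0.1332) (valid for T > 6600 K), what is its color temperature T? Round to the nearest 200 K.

12000 K

(t − 60)^(-0.1332) = 191/329.7 = 0.57931.
t − 60 = 0.57931^(1/-0.1332) = 0.57931^(-7.508) = 60.245, so t = 120.245.
T = 100·t = 12025 K → 12000 K to the nearest 200 K.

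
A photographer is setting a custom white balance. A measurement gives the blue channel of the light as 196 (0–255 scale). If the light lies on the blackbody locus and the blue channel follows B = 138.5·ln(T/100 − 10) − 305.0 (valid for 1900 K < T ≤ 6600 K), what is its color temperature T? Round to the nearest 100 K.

ln(t − 10) = (196 + 305.0) / 138.5 = 3.6173.
t − 10 = e^3.6173 = 37.238, so t = 47.238.
T = 100·t = 4724 K → 4700 K to the nearest 100 K.

4700 K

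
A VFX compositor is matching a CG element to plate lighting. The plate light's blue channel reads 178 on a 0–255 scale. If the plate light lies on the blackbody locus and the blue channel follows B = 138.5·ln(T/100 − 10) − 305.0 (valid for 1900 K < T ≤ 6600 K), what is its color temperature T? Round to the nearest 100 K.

ln(t − 10) = (178 + 305.0) / 138.5 = 3.4874.
t − 10 = e^3.4874 = 32.700, so t = 42.700.
T = 100·t = 4270 K → 4300 K to the nearest 100 K.

4300 K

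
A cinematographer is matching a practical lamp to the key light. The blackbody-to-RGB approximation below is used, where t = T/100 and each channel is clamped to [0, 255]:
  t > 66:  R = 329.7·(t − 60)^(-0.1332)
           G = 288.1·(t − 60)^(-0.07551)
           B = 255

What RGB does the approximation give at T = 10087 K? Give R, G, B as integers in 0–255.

R=201, G=218, B=255

t = 10087/100 = 100.87; the t > 66 branch applies.
R = 329.7·(100.87 − 60)^(-0.1332) = 329.7·40.87^(-0.1332) = 329.7·0.61004 = 201.131.
G = 288.1·(100.87 − 60)^(-0.07551) = 288.1·40.87^(-0.07551) = 288.1·0.75565 = 217.704.
B = 255 by definition for t > 66.
Rounded: (201, 218, 255).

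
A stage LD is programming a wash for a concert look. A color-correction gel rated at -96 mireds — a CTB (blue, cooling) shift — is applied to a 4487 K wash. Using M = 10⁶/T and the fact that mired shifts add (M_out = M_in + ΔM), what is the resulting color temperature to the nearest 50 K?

M_in = 10⁶/4487 = 222.87 mireds.
M_out = 222.87 + (-96) = 126.87 mireds.
T_out = 10⁶/126.87 = 7882.3 K → 7900 K.

7900 K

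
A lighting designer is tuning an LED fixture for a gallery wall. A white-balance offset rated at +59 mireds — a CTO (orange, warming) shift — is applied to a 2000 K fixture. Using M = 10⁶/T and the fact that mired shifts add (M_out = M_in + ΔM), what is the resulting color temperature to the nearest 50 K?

1800 K

M_in = 10⁶/2000 = 500.00 mireds.
M_out = 500.00 + (+59) = 559.00 mireds.
T_out = 10⁶/559.00 = 1788.9 K → 1800 K.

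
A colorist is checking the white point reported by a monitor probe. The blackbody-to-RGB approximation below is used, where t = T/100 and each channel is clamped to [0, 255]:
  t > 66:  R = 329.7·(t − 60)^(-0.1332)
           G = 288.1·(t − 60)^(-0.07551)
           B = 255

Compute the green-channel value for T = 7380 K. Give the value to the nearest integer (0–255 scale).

236

t = 7380/100 = 73.8; the t > 66 branch applies.
G = 288.1·(73.8 − 60)^(-0.07551) = 288.1·13.8^(-0.07551) = 288.1·0.82022 = 236.304.
Rounded: 236.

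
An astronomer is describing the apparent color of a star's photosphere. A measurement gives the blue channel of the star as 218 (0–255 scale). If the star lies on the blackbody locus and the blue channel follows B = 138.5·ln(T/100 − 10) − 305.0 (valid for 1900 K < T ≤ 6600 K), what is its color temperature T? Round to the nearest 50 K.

ln(t − 10) = (218 + 305.0) / 138.5 = 3.7762.
t − 10 = e^3.7762 = 43.649, so t = 53.649.
T = 100·t = 5365 K → 5350 K to the nearest 50 K.

5350 K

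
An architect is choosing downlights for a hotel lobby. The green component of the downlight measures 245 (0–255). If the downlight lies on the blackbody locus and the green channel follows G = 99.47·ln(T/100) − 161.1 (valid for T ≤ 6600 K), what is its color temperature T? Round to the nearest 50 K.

ln t = (245 + 161.1) / 99.47 = 4.0826.
t = e^4.0826 = 59.302.
T = 100·t = 5930 K → 5950 K to the nearest 50 K.

5950 K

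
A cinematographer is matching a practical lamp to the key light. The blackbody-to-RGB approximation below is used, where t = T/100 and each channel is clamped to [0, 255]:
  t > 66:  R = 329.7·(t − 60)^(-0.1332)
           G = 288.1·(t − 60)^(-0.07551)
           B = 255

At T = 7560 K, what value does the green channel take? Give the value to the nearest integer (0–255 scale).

234

t = 7560/100 = 75.6; the t > 66 branch applies.
G = 288.1·(75.6 − 60)^(-0.07551) = 288.1·15.6^(-0.07551) = 288.1·0.81266 = 234.126.
Rounded: 234.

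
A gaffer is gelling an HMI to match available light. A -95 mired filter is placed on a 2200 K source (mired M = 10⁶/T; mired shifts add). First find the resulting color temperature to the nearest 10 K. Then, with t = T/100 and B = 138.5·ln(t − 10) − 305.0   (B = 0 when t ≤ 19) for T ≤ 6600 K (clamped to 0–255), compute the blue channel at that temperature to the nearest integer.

94

M_in = 10⁶/2200 = 454.55; M_out = 454.55 + (-95) = 359.55.
T_out = 10⁶/359.55 = 2781.3 K → 2780 K; t = 27.8.
B = 138.5·ln(27.8 − 10) − 305.0 = 138.5·ln 17.8 − 305.0 = 138.5·2.8792 − 305.0 = 93.769.
Rounded: 94.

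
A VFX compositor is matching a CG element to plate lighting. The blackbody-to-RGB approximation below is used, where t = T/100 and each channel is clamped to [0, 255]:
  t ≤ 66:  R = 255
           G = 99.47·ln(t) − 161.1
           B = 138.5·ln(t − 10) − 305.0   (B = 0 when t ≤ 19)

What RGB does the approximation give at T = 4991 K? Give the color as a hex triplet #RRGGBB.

t = 4991/100 = 49.91; the t ≤ 66 branch applies.
R = 255 by definition for t ≤ 66.
G = 99.47·ln 49.91 − 161.1 = 99.47·3.9102 − 161.1 = 227.850.
B = 138.5·ln(49.91 − 10) − 305.0 = 138.5·ln 39.91 − 305.0 = 138.5·3.6866 − 305.0 = 205.598.
Rounded: (255, 228, 206).
In hex: #FFE4CE.

#FFE4CE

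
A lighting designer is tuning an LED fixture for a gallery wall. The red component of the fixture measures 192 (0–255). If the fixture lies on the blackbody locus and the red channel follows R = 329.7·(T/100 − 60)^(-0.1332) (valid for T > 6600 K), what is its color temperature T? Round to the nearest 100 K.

(t − 60)^(-0.1332) = 192/329.7 = 0.58235.
t − 60 = 0.58235^(1/-0.1332) = 0.58235^(-7.508) = 57.929, so t = 117.929.
T = 100·t = 11793 K → 11800 K to the nearest 100 K.

11800 K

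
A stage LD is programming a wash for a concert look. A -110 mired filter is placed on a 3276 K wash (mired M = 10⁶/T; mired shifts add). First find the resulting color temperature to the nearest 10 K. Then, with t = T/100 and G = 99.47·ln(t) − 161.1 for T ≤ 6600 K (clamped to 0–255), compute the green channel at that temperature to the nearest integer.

M_in = 10⁶/3276 = 305.25; M_out = 305.25 + (-110) = 195.25.
T_out = 10⁶/195.25 = 5121.6 K → 5120 K; t = 51.2.
G = 99.47·ln 51.2 − 161.1 = 99.47·3.9357 − 161.1 = 230.388.
Rounded: 230.

230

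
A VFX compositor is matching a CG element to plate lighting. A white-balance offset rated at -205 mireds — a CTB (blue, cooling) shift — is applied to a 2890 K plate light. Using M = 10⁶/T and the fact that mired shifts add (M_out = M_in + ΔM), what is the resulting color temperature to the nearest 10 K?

M_in = 10⁶/2890 = 346.02 mireds.
M_out = 346.02 + (-205) = 141.02 mireds.
T_out = 10⁶/141.02 = 7091.2 K → 7090 K.

7090 K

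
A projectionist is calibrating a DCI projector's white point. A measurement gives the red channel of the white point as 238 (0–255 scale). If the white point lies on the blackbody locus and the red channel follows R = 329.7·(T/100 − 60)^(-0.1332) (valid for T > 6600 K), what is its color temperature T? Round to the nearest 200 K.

7200 K

(t − 60)^(-0.1332) = 238/329.7 = 0.72187.
t − 60 = 0.72187^(1/-0.1332) = 0.72187^(-7.508) = 11.551, so t = 71.551.
T = 100·t = 7155 K → 7200 K to the nearest 200 K.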